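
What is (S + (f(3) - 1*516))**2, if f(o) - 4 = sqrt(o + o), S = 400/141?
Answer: 5154210550/19881 - 143584*sqrt(6)/141 ≈ 2.5676e+5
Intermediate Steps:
S = 400/141 (S = 400*(1/141) = 400/141 ≈ 2.8369)
f(o) = 4 + sqrt(2)*sqrt(o) (f(o) = 4 + sqrt(o + o) = 4 + sqrt(2*o) = 4 + sqrt(2)*sqrt(o))
(S + (f(3) - 1*516))**2 = (400/141 + ((4 + sqrt(2)*sqrt(3)) - 1*516))**2 = (400/141 + ((4 + sqrt(6)) - 516))**2 = (400/141 + (-512 + sqrt(6)))**2 = (-71792/141 + sqrt(6))**2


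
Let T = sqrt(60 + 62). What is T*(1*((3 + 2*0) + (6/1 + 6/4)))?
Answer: 21*sqrt(122)/2 ≈ 115.98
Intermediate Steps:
T = sqrt(122) ≈ 11.045
T*(1*((3 + 2*0) + (6/1 + 6/4))) = sqrt(122)*(1*((3 + 2*0) + (6/1 + 6/4))) = sqrt(122)*(1*((3 + 0) + (6*1 + 6*(1/4)))) = sqrt(122)*(1*(3 + (6 + 3/2))) = sqrt(122)*(1*(3 + 15/2)) = sqrt(122)*(1*(21/2)) = sqrt(122)*(21/2) = 21*sqrt(122)/2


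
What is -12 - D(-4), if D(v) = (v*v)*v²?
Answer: -268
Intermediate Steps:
D(v) = v⁴ (D(v) = v²*v² = v⁴)
-12 - D(-4) = -12 - 1*(-4)⁴ = -12 - 1*256 = -12 - 256 = -268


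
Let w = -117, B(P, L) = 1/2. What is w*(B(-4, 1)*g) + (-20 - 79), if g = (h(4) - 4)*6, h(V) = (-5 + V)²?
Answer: 954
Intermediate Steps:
B(P, L) = ½
g = -18 (g = ((-5 + 4)² - 4)*6 = ((-1)² - 4)*6 = (1 - 4)*6 = -3*6 = -18)
w*(B(-4, 1)*g) + (-20 - 79) = -117*(-18)/2 + (-20 - 79) = -117*(-9) - 99 = 1053 - 99 = 954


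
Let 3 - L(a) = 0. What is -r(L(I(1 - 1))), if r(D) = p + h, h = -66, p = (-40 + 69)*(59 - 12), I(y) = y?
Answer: -1297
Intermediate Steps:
L(a) = 3 (L(a) = 3 - 1*0 = 3 + 0 = 3)
p = 1363 (p = 29*47 = 1363)
r(D) = 1297 (r(D) = 1363 - 66 = 1297)
-r(L(I(1 - 1))) = -1*1297 = -1297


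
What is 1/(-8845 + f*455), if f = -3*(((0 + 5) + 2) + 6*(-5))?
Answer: 1/22550 ≈ 4.4346e-5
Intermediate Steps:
f = 69 (f = -3*((5 + 2) - 30) = -3*(7 - 30) = -3*(-23) = 69)
1/(-8845 + f*455) = 1/(-8845 + 69*455) = 1/(-8845 + 31395) = 1/22550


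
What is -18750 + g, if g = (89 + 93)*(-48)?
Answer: -27486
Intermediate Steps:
g = -8736 (g = 182*(-48) = -8736)
-18750 + g = -18750 - 8736 = -27486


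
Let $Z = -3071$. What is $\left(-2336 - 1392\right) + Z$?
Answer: $-6799$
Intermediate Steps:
$\left(-2336 - 1392\right) + Z = \left(-2336 - 1392\right) - 3071 = -3728 - 3071 = -6799$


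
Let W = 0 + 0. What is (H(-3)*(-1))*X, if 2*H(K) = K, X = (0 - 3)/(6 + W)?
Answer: -3/4 ≈ -0.75000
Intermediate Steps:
W = 0
X = -1/2 (X = (0 - 3)/(6 + 0) = -3/6 = -3*1/6 = -1/2 ≈ -0.50000)
H(K) = K/2
(H(-3)*(-1))*X = (((1/2)*(-3))*(-1))*(-1/2) = -3/2*(-1)*(-1/2) = (3/2)*(-1/2) = -3/4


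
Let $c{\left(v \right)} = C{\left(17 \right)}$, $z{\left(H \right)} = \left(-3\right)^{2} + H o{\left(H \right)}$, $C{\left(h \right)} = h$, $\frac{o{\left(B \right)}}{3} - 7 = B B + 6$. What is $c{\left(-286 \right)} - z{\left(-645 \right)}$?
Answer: $805033538$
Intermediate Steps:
$o{\left(B \right)} = 39 + 3 B^{2}$ ($o{\left(B \right)} = 21 + 3 \left(B B + 6\right) = 21 + 3 \left(B^{2} + 6\right) = 21 + 3 \left(6 + B^{2}\right) = 21 + \left(18 + 3 B^{2}\right) = 39 + 3 B^{2}$)
$z{\left(H \right)} = 9 + H \left(39 + 3 H^{2}\right)$ ($z{\left(H \right)} = \left(-3\right)^{2} + H \left(39 + 3 H^{2}\right) = 9 + H \left(39 + 3 H^{2}\right)$)
$c{\left(v \right)} = 17$
$c{\left(-286 \right)} - z{\left(-645 \right)} = 17 - \left(9 + 3 \left(-645\right) \left(13 + \left(-645\right)^{2}\right)\right) = 17 - \left(9 + 3 \left(-645\right) \left(13 + 416025\right)\right) = 17 - \left(9 + 3 \left(-645\right) 416038\right) = 17 - \left(9 - 805033530\right) = 17 - -805033521 = 17 + 805033521 = 805033538$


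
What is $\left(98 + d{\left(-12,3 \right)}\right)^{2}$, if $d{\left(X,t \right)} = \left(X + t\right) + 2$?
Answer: $8281$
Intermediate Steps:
$d{\left(X,t \right)} = 2 + X + t$
$\left(98 + d{\left(-12,3 \right)}\right)^{2} = \left(98 + \left(2 - 12 + 3\right)\right)^{2} = \left(98 - 7\right)^{2} = 91^{2} = 8281$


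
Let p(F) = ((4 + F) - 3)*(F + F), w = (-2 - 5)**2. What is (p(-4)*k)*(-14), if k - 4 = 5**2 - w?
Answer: 6720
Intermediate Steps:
w = 49 (w = (-7)**2 = 49)
p(F) = 2*F*(1 + F) (p(F) = (1 + F)*(2*F) = 2*F*(1 + F))
k = -20 (k = 4 + (5**2 - 1*49) = 4 + (25 - 49) = 4 - 24 = -20)
(p(-4)*k)*(-14) = ((2*(-4)*(1 - 4))*(-20))*(-14) = ((2*(-4)*(-3))*(-20))*(-14) = (24*(-20))*(-14) = -480*(-14) = 6720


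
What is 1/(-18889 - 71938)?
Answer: -1/90827 ≈ -1.1010e-5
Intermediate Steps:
1/(-18889 - 71938) = 1/(-90827) = -1/90827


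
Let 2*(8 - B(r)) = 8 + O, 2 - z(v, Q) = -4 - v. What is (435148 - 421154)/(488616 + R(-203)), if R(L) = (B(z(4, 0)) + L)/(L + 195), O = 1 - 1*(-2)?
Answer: 223904/7818257 ≈ 0.028639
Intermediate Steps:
z(v, Q) = 6 + v (z(v, Q) = 2 - (-4 - v) = 2 + (4 + v) = 6 + v)
O = 3 (O = 1 + 2 = 3)
B(r) = 5/2 (B(r) = 8 - (8 + 3)/2 = 8 - ½*11 = 8 - 11/2 = 5/2)
R(L) = (5/2 + L)/(195 + L) (R(L) = (5/2 + L)/(L + 195) = (5/2 + L)/(195 + L))
(435148 - 421154)/(488616 + R(-203)) = (435148 - 421154)/(488616 + (5/2 - 203)/(195 - 203)) = 13994/(488616 - 401/2/(-8)) = 13994/(488616 - ⅛*(-401/2)) = 13994/(488616 + 401/16) = 13994/(7818257/16) = 13994*(16/7818257) = 223904/7818257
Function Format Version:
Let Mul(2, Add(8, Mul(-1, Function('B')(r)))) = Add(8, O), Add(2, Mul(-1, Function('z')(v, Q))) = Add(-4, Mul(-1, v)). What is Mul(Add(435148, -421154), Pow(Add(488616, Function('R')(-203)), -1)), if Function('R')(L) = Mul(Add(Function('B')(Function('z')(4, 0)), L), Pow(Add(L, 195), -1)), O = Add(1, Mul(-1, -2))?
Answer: Rational(223904, 7818257) ≈ 0.028639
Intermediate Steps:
Function('z')(v, Q) = Add(6, v) (Function('z')(v, Q) = Add(2, Mul(-1, Add(-4, Mul(-1, v)))) = Add(2, Add(4, v)) = Add(6, v))
O = 3 (O = Add(1, 2) = 3)
Function('B')(r) = Rational(5, 2) (Function('B')(r) = Add(8, Mul(Rational(-1, 2), Add(8, 3))) = Add(8, Mul(Rational(-1, 2), 11)) = Add(8, Rational(-11, 2)) = Rational(5, 2))
Function('R')(L) = Mul(Pow(Add(195, L), -1), Add(Rational(5, 2), L)) (Function('R')(L) = Mul(Add(Rational(5, 2), L), Pow(Add(L, 195), -1)) = Mul(Add(Rational(5, 2), L), Pow(Add(195, L), -1)) = Mul(Pow(Add(195, L), -1), Add(Rational(5, 2), L)))
Mul(Add(435148, -421154), Pow(Add(488616, Function('R')(-203)), -1)) = Mul(Add(435148, -421154), Pow(Add(488616, Mul(Pow(Add(195, -203), -1), Add(Rational(5, 2), -203))), -1)) = Mul(13994, Pow(Add(488616, Mul(Pow(-8, -1), Rational(-401, 2))), -1)) = Mul(13994, Pow(Add(488616, Mul(Rational(-1, 8), Rational(-401, 2))), -1)) = Mul(13994, Pow(Add(488616, Rational(401, 16)), -1)) = Mul(13994, Pow(Rational(7818257, 16), -1)) = Mul(13994, Rational(16, 7818257)) = Rational(223904, 7818257)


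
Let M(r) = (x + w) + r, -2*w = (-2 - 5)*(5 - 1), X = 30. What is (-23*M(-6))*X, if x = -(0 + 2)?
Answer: -4140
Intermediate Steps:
x = -2 (x = -1*2 = -2)
w = 14 (w = -(-2 - 5)*(5 - 1)/2 = -(-7)*4/2 = -1/2*(-28) = 14)
M(r) = 12 + r (M(r) = (-2 + 14) + r = 12 + r)
(-23*M(-6))*X = -23*(12 - 6)*30 = -23*6*30 = -138*30 = -4140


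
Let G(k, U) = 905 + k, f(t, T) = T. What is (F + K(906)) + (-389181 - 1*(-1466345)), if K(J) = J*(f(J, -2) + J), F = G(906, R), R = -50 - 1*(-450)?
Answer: 1897999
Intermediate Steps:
R = 400 (R = -50 + 450 = 400)
F = 1811 (F = 905 + 906 = 1811)
K(J) = J*(-2 + J)
(F + K(906)) + (-389181 - 1*(-1466345)) = (1811 + 906*(-2 + 906)) + (-389181 - 1*(-1466345)) = (1811 + 906*904) + (-389181 + 1466345) = (1811 + 819024) + 1077164 = 820835 + 1077164 = 1897999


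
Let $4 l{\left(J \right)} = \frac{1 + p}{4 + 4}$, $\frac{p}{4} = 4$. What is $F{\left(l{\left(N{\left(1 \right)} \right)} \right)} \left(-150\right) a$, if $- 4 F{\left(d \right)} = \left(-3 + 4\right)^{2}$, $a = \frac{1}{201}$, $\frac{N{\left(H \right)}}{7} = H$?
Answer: $\frac{25}{134} \approx 0.18657$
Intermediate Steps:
$p = 16$ ($p = 4 \cdot 4 = 16$)
$N{\left(H \right)} = 7 H$
$l{\left(J \right)} = \frac{17}{32}$ ($l{\left(J \right)} = \frac{\left(1 + 16\right) \frac{1}{4 + 4}}{4} = \frac{17 \cdot \frac{1}{8}}{4} = \frac{1}{4} \cdot \frac{17}{8} = \frac{17}{32}$)
$a = \frac{1}{201} \approx 0.0049751$
$F{\left(d \right)} = - \frac{1}{4}$ ($F{\left(d \right)} = - \frac{\left(-3 + 4\right)^{2}}{4} = - \frac{1^{2}}{4} = \left(- \frac{1}{4}\right) 1 = - \frac{1}{4}$)
$F{\left(l{\left(N{\left(1 \right)} \right)} \right)} \left(-150\right) a = \left(- \frac{1}{4}\right) \left(-150\right) \frac{1}{201} = \frac{75}{2} \cdot \frac{1}{201} = \frac{25}{134}$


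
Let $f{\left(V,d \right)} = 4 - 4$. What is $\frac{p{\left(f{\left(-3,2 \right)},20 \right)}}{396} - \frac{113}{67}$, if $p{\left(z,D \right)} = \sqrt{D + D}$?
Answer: $- \frac{113}{67} + \frac{\sqrt{10}}{198} \approx -1.6706$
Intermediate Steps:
$f{\left(V,d \right)} = 0$
$p{\left(z,D \right)} = \sqrt{2} \sqrt{D}$ ($p{\left(z,D \right)} = \sqrt{2 D} = \sqrt{2} \sqrt{D}$)
$\frac{p{\left(f{\left(-3,2 \right)},20 \right)}}{396} - \frac{113}{67} = \frac{\sqrt{2} \sqrt{20}}{396} - \frac{113}{67} = \sqrt{2} \cdot 2 \sqrt{5} \cdot \frac{1}{396} - \frac{113}{67} = 2 \sqrt{10} \cdot \frac{1}{396} - \frac{113}{67} = \frac{\sqrt{10}}{198} - \frac{113}{67} = - \frac{113}{67} + \frac{\sqrt{10}}{198}$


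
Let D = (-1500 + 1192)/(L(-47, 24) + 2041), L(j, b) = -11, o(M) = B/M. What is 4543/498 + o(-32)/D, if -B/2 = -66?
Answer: 144659/3984 ≈ 36.310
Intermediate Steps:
B = 132 (B = -2*(-66) = 132)
o(M) = 132/M
D = -22/145 (D = (-1500 + 1192)/(-11 + 2041) = -308/2030 = -308*1/2030 = -22/145 ≈ -0.15172)
4543/498 + o(-32)/D = 4543/498 + (132/(-32))/(-22/145) = 4543*(1/498) + (132*(-1/32))*(-145/22) = 4543/498 - 33/8*(-145/22) = 4543/498 + 435/16 = 144659/3984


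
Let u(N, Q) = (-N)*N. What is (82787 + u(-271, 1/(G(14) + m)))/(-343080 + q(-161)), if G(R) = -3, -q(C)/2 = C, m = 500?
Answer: -4673/171379 ≈ -0.027267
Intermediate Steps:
q(C) = -2*C
u(N, Q) = -N²
(82787 + u(-271, 1/(G(14) + m)))/(-343080 + q(-161)) = (82787 - 1*(-271)²)/(-343080 - 2*(-161)) = (82787 - 1*73441)/(-343080 + 322) = (82787 - 73441)/(-342758) = 9346*(-1/342758) = -4673/171379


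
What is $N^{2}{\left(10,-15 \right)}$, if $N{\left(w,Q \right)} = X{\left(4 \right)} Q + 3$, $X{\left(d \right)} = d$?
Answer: $3249$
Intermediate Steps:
$N{\left(w,Q \right)} = 3 + 4 Q$ ($N{\left(w,Q \right)} = 4 Q + 3 = 3 + 4 Q$)
$N^{2}{\left(10,-15 \right)} = \left(3 + 4 \left(-15\right)\right)^{2} = \left(3 - 60\right)^{2} = \left(-57\right)^{2} = 3249$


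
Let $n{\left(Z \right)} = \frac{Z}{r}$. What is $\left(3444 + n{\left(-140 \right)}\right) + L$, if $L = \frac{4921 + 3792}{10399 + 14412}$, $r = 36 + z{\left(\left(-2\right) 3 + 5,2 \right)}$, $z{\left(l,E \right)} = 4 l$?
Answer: $\frac{682793991}{198488} \approx 3440.0$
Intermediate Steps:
$r = 32$ ($r = 36 + 4 \left(\left(-2\right) 3 + 5\right) = 36 + 4 \left(-6 + 5\right) = 36 + 4 \left(-1\right) = 36 - 4 = 32$)
$n{\left(Z \right)} = \frac{Z}{32}$
$L = \frac{8713}{24811} \approx 0.35117$
$\left(3444 + n{\left(-140 \right)}\right) + L = \left(3444 + \frac{1}{32} \left(-140\right)\right) + \frac{8713}{24811} = \left(3444 - \frac{35}{8}\right) + \frac{8713}{24811} = \frac{27517}{8} + \frac{8713}{24811} = \frac{682793991}{198488}$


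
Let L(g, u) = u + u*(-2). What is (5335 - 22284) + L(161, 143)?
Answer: -17092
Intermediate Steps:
L(g, u) = -u (L(g, u) = u - 2*u = -u)
(5335 - 22284) + L(161, 143) = (5335 - 22284) - 1*143 = -16949 - 143 = -17092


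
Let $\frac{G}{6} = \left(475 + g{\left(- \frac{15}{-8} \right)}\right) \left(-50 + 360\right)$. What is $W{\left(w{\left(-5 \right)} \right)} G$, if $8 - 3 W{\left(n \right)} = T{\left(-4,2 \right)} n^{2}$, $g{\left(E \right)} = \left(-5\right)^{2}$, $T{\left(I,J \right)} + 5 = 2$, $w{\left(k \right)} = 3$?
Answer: $10850000$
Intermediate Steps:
$T{\left(I,J \right)} = -3$ ($T{\left(I,J \right)} = -5 + 2 = -3$)
$g{\left(E \right)} = 25$
$G = 930000$ ($G = 6 \left(475 + 25\right) \left(-50 + 360\right) = 6 \cdot 500 \cdot 310 = 6 \cdot 155000 = 930000$)
$W{\left(n \right)} = \frac{8}{3} + n^{2}$ ($W{\left(n \right)} = \frac{8}{3} - \frac{\left(-3\right) n^{2}}{3} = \frac{8}{3} + n^{2}$)
$W{\left(w{\left(-5 \right)} \right)} G = \left(\frac{8}{3} + 3^{2}\right) 930000 = \left(\frac{8}{3} + 9\right) 930000 = \frac{35}{3} \cdot 930000 = 10850000$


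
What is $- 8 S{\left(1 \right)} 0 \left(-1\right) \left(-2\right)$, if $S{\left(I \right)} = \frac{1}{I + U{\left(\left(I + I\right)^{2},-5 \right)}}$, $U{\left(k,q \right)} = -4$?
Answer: $0$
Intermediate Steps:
$S{\left(I \right)} = \frac{1}{-4 + I}$ ($S{\left(I \right)} = \frac{1}{I - 4} = \frac{1}{-4 + I}$)
$- 8 S{\left(1 \right)} 0 \left(-1\right) \left(-2\right) = - \frac{8}{-4 + 1} \cdot 0 \left(-1\right) \left(-2\right) = - \frac{8}{-3} \cdot 0 \left(-2\right) = \left(-8\right) \left(- \frac{1}{3}\right) 0 = \frac{8}{3} \cdot 0 = 0$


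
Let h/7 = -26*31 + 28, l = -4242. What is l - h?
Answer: 1204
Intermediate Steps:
h = -5446 (h = 7*(-26*31 + 28) = 7*(-806 + 28) = 7*(-778) = -5446)
l - h = -4242 - 1*(-5446) = -4242 + 5446 = 1204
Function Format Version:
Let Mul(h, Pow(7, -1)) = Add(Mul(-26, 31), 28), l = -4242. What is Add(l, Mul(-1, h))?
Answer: 1204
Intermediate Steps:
h = -5446 (h = Mul(7, Add(Mul(-26, 31), 28)) = Mul(7, Add(-806, 28)) = Mul(7, -778) = -5446)
Add(l, Mul(-1, h)) = Add(-4242, Mul(-1, -5446)) = Add(-4242, 5446) = 1204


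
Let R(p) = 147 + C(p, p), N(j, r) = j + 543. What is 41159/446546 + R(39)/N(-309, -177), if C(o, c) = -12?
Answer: 1942081/2902549 ≈ 0.66910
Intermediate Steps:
N(j, r) = 543 + j
R(p) = 135 (R(p) = 147 - 12 = 135)
41159/446546 + R(39)/N(-309, -177) = 41159/446546 + 135/(543 - 309) = 41159*(1/446546) + 135/234 = 41159/446546 + 135*(1/234) = 41159/446546 + 15/26 = 1942081/2902549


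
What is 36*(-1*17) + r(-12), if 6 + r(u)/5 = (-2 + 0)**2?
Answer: -622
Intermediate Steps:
r(u) = -10 (r(u) = -30 + 5*(-2 + 0)**2 = -30 + 5*(-2)**2 = -30 + 5*4 = -30 + 20 = -10)
36*(-1*17) + r(-12) = 36*(-1*17) - 10 = 36*(-17) - 10 = -612 - 10 = -622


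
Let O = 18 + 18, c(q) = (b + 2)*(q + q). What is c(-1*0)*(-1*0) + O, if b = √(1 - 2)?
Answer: 36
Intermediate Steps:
b = I (b = √(-1) = I ≈ 1.0*I)
c(q) = 2*q*(2 + I) (c(q) = (I + 2)*(q + q) = (2 + I)*(2*q) = 2*q*(2 + I))
O = 36
c(-1*0)*(-1*0) + O = (2*(-1*0)*(2 + I))*(-1*0) + 36 = (2*0*(2 + I))*0 + 36 = 0*0 + 36 = 0 + 36 = 36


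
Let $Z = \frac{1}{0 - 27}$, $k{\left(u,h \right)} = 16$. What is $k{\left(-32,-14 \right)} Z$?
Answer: $- \frac{16}{27} \approx -0.59259$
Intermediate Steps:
$Z = - \frac{1}{27}$ ($Z = \frac{1}{-27} = - \frac{1}{27} \approx -0.037037$)
$k{\left(-32,-14 \right)} Z = 16 \left(- \frac{1}{27}\right) = - \frac{16}{27}$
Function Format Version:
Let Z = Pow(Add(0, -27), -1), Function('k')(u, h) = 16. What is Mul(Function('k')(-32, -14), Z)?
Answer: Rational(-16, 27) ≈ -0.59259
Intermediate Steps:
Z = Rational(-1, 27) (Z = Pow(-27, -1) = Rational(-1, 27) ≈ -0.037037)
Mul(Function('k')(-32, -14), Z) = Mul(16, Rational(-1, 27)) = Rational(-16, 27)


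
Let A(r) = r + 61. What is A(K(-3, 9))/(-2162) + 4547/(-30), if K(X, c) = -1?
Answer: -4916207/32430 ≈ -151.59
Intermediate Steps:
A(r) = 61 + r
A(K(-3, 9))/(-2162) + 4547/(-30) = (61 - 1)/(-2162) + 4547/(-30) = 60*(-1/2162) + 4547*(-1/30) = -30/1081 - 4547/30 = -4916207/32430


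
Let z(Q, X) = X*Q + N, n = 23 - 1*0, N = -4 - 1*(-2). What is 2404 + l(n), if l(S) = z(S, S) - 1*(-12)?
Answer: 2943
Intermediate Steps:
N = -2 (N = -4 + 2 = -2)
n = 23 (n = 23 + 0 = 23)
z(Q, X) = -2 + Q*X (z(Q, X) = X*Q - 2 = Q*X - 2 = -2 + Q*X)
l(S) = 10 + S² (l(S) = (-2 + S*S) - 1*(-12) = (-2 + S²) + 12 = 10 + S²)
2404 + l(n) = 2404 + (10 + 23²) = 2404 + (10 + 529) = 2404 + 539 = 2943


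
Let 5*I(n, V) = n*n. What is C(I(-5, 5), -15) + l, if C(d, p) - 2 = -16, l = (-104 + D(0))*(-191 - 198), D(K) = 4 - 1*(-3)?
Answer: 37719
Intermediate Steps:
I(n, V) = n²/5 (I(n, V) = (n*n)/5 = n²/5)
D(K) = 7 (D(K) = 4 + 3 = 7)
l = 37733 (l = (-104 + 7)*(-191 - 198) = -97*(-389) = 37733)
C(d, p) = -14 (C(d, p) = 2 - 16 = -14)
C(I(-5, 5), -15) + l = -14 + 37733 = 37719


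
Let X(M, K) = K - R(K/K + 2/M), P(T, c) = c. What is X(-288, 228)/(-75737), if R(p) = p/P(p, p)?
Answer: -227/75737 ≈ -0.0029972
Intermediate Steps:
R(p) = 1 (R(p) = p/p = 1)
X(M, K) = -1 + K (X(M, K) = K - 1*1 = K - 1 = -1 + K)
X(-288, 228)/(-75737) = (-1 + 228)/(-75737) = 227*(-1/75737) = -227/75737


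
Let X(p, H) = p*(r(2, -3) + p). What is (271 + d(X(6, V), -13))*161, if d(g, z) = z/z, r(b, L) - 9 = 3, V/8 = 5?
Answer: 43792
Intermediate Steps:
V = 40 (V = 8*5 = 40)
r(b, L) = 12 (r(b, L) = 9 + 3 = 12)
X(p, H) = p*(12 + p)
d(g, z) = 1
(271 + d(X(6, V), -13))*161 = (271 + 1)*161 = 272*161 = 43792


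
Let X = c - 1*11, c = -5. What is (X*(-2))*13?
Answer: 416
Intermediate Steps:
X = -16 (X = -5 - 1*11 = -5 - 11 = -16)
(X*(-2))*13 = -16*(-2)*13 = 32*13 = 416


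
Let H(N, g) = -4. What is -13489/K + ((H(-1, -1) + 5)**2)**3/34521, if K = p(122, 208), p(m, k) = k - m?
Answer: -465653683/2968806 ≈ -156.85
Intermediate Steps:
K = 86 (K = 208 - 1*122 = 208 - 122 = 86)
-13489/K + ((H(-1, -1) + 5)**2)**3/34521 = -13489/86 + ((-4 + 5)**2)**3/34521 = -13489*1/86 + (1**2)**3*(1/34521) = -13489/86 + 1**3*(1/34521) = -13489/86 + 1*(1/34521) = -13489/86 + 1/34521 = -465653683/2968806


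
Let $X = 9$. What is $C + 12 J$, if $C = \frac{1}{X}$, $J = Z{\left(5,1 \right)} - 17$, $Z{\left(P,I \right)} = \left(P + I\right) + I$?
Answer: $- \frac{1079}{9} \approx -119.89$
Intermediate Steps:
$Z{\left(P,I \right)} = P + 2 I$ ($Z{\left(P,I \right)} = \left(I + P\right) + I = P + 2 I$)
$J = -10$ ($J = \left(5 + 2 \cdot 1\right) - 17 = \left(5 + 2\right) - 17 = 7 - 17 = -10$)
$C = \frac{1}{9} \approx 0.11111$
$C + 12 J = \frac{1}{9} + 12 \left(-10\right) = \frac{1}{9} - 120 = - \frac{1079}{9}$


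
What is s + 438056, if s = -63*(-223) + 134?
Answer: 452239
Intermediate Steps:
s = 14183 (s = 14049 + 134 = 14183)
s + 438056 = 14183 + 438056 = 452239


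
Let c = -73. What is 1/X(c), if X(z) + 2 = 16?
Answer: 1/14 ≈ 0.071429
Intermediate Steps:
X(z) = 14 (X(z) = -2 + 16 = 14)
1/X(c) = 1/14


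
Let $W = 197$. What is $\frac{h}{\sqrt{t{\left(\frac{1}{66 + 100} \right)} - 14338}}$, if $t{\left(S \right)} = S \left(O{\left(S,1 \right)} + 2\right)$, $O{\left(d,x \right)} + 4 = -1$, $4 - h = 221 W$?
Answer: $\frac{43533 i \sqrt{395098426}}{2380111} \approx 363.56 i$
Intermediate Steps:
$h = -43533$ ($h = 4 - 221 \cdot 197 = 4 - 43537 = -43533$)
$O{\left(d,x \right)} = -5$ ($O{\left(d,x \right)} = -4 - 1 = -5$)
$t{\left(S \right)} = - 3 S$ ($t{\left(S \right)} = S \left(-5 + 2\right) = S \left(-3\right) = - 3 S$)
$\frac{h}{\sqrt{t{\left(\frac{1}{66 + 100} \right)} - 14338}} = - \frac{43533}{\sqrt{- \frac{3}{66 + 100} - 14338}} = - \frac{43533}{\sqrt{- \frac{3}{166} - 14338}} = - \frac{43533}{\sqrt{- \frac{2380111}{166}}} = - \frac{43533}{\frac{1}{166} i \sqrt{395098426}} = - 43533 \left(- \frac{i \sqrt{395098426}}{2380111}\right) = \frac{43533 i \sqrt{395098426}}{2380111}$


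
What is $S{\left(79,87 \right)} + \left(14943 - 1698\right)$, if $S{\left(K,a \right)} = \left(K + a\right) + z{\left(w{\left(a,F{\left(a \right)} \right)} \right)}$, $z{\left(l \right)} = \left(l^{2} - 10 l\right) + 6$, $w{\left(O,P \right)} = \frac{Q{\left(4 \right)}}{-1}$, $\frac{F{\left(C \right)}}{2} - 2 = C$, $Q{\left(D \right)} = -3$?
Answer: $13396$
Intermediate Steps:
$F{\left(C \right)} = 4 + 2 C$
$w{\left(O,P \right)} = 3$ ($w{\left(O,P \right)} = - \frac{3}{-1} = \left(-3\right) \left(-1\right) = 3$)
$z{\left(l \right)} = 6 + l^{2} - 10 l$
$S{\left(K,a \right)} = -15 + K + a$ ($S{\left(K,a \right)} = \left(K + a\right) + \left(6 + 3^{2} - 30\right) = \left(K + a\right) + \left(6 + 9 - 30\right) = \left(K + a\right) - 15 = -15 + K + a$)
$S{\left(79,87 \right)} + \left(14943 - 1698\right) = \left(-15 + 79 + 87\right) + \left(14943 - 1698\right) = 151 + \left(14943 - 1698\right) = 151 + 13245 = 13396$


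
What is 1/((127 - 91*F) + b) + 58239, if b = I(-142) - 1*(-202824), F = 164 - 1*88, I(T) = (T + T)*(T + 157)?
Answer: 11168784226/191775 ≈ 58239.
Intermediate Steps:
I(T) = 2*T*(157 + T) (I(T) = (2*T)*(157 + T) = 2*T*(157 + T))
F = 76 (F = 164 - 88 = 76)
b = 198564 (b = 2*(-142)*(157 - 142) - 1*(-202824) = 2*(-142)*15 + 202824 = -4260 + 202824 = 198564)
1/((127 - 91*F) + b) + 58239 = 1/((127 - 91*76) + 198564) + 58239 = 1/((127 - 6916) + 198564) + 58239 = 1/(-6789 + 198564) + 58239 = 1/191775 + 58239 = 11168784226/191775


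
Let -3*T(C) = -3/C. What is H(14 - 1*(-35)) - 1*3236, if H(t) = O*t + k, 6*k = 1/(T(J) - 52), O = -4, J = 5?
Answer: -5333333/1554 ≈ -3432.0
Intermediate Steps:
T(C) = 1/C (T(C) = -(-1)/C = 1/C)
k = -5/1554 (k = 1/(6*(1/5 - 52)) = 1/(6*(-259/5)) = (1/6)*(-5/259) = -5/1554 ≈ -0.0032175)
H(t) = -5/1554 - 4*t (H(t) = -4*t - 5/1554 = -5/1554 - 4*t)
H(14 - 1*(-35)) - 1*3236 = (-5/1554 - 4*(14 - 1*(-35))) - 1*3236 = (-5/1554 - 4*(14 + 35)) - 3236 = (-5/1554 - 4*49) - 3236 = (-5/1554 - 196) - 3236 = -304589/1554 - 3236 = -5333333/1554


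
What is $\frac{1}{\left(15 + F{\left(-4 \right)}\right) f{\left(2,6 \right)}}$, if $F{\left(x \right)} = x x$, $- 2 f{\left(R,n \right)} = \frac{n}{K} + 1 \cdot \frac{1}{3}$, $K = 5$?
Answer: $- \frac{30}{713} \approx -0.042076$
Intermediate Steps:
$f{\left(R,n \right)} = - \frac{1}{6} - \frac{n}{10}$ ($f{\left(R,n \right)} = - \frac{\frac{n}{5} + 1 \cdot \frac{1}{3}}{2} = - \frac{n \frac{1}{5} + 1 \cdot \frac{1}{3}}{2} = - \frac{\frac{n}{5} + \frac{1}{3}}{2} = - \frac{\frac{1}{3} + \frac{n}{5}}{2} = - \frac{1}{6} - \frac{n}{10}$)
$F{\left(x \right)} = x^{2}$
$\frac{1}{\left(15 + F{\left(-4 \right)}\right) f{\left(2,6 \right)}} = \frac{1}{\left(15 + \left(-4\right)^{2}\right) \left(- \frac{1}{6} - \frac{3}{5}\right)} = \frac{1}{\left(15 + 16\right) \left(- \frac{1}{6} - \frac{3}{5}\right)} = \frac{1}{31 \left(- \frac{23}{30}\right)} = \frac{1}{- \frac{713}{30}} = - \frac{30}{713}$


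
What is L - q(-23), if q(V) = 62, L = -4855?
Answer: -4917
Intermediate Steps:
L - q(-23) = -4855 - 1*62 = -4855 - 62 = -4917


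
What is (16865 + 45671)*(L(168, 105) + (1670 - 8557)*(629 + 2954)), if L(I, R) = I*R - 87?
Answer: -1542048208448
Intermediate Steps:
L(I, R) = -87 + I*R
(16865 + 45671)*(L(168, 105) + (1670 - 8557)*(629 + 2954)) = (16865 + 45671)*((-87 + 168*105) + (1670 - 8557)*(629 + 2954)) = 62536*((-87 + 17640) - 6887*3583) = 62536*(17553 - 24676121) = 62536*(-24658568) = -1542048208448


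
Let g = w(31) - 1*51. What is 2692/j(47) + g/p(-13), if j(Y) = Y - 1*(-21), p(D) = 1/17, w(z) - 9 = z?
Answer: -2506/17 ≈ -147.41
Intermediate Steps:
w(z) = 9 + z
p(D) = 1/17
j(Y) = 21 + Y (j(Y) = Y + 21 = 21 + Y)
g = -11 (g = (9 + 31) - 1*51 = 40 - 51 = -11)
2692/j(47) + g/p(-13) = 2692/(21 + 47) - 11/1/17 = 2692/68 - 11*17 = 2692*(1/68) - 187 = 673/17 - 187 = -2506/17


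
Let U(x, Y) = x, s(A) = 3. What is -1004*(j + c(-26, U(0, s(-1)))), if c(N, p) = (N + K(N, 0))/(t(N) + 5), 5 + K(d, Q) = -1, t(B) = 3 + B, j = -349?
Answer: 3137500/9 ≈ 3.4861e+5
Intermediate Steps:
K(d, Q) = -6 (K(d, Q) = -5 - 1 = -6)
c(N, p) = (-6 + N)/(8 + N) (c(N, p) = (N - 6)/((3 + N) + 5) = (-6 + N)/(8 + N))
-1004*(j + c(-26, U(0, s(-1)))) = -1004*(-349 + (-6 - 26)/(8 - 26)) = -1004*(-349 - 32/(-18)) = -1004*(-349 - 1/18*(-32)) = -1004*(-349 + 16/9) = -1004*(-3125/9) = 3137500/9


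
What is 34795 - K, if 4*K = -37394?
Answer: 88287/2 ≈ 44144.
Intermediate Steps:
K = -18697/2 (K = (¼)*(-37394) = -18697/2 ≈ -9348.5)
34795 - K = 34795 - 1*(-18697/2) = 34795 + 18697/2 = 88287/2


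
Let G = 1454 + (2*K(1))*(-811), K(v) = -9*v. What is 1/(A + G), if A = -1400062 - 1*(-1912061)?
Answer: 1/528051 ≈ 1.8938e-6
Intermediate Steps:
G = 16052 (G = 1454 + (2*(-9*1))*(-811) = 1454 + (2*(-9))*(-811) = 1454 - 18*(-811) = 1454 + 14598 = 16052)
A = 511999 (A = -1400062 + 1912061 = 511999)
1/(A + G) = 1/(511999 + 16052) = 1/528051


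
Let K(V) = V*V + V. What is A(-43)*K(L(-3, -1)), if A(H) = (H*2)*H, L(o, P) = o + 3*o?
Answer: 488136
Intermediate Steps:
L(o, P) = 4*o
A(H) = 2*H**2 (A(H) = (2*H)*H = 2*H**2)
K(V) = V + V**2 (K(V) = V**2 + V = V + V**2)
A(-43)*K(L(-3, -1)) = (2*(-43)**2)*((4*(-3))*(1 + 4*(-3))) = (2*1849)*(-12*(1 - 12)) = 3698*(-12*(-11)) = 3698*132 = 488136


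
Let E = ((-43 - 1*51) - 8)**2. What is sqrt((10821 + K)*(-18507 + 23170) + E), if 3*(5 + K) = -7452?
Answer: 2*sqrt(9715630) ≈ 6234.0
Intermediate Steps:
K = -2489 (K = -5 + (1/3)*(-7452) = -5 - 2484 = -2489)
E = 10404 (E = ((-43 - 51) - 8)**2 = (-94 - 8)**2 = (-102)**2 = 10404)
sqrt((10821 + K)*(-18507 + 23170) + E) = sqrt((10821 - 2489)*(-18507 + 23170) + 10404) = sqrt(8332*4663 + 10404) = sqrt(38852116 + 10404) = sqrt(38862520) = 2*sqrt(9715630)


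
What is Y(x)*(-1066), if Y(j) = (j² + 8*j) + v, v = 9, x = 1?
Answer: -19188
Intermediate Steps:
Y(j) = 9 + j² + 8*j (Y(j) = (j² + 8*j) + 9 = 9 + j² + 8*j)
Y(x)*(-1066) = (9 + 1² + 8*1)*(-1066) = (9 + 1 + 8)*(-1066) = 18*(-1066) = -19188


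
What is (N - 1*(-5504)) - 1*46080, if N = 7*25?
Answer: -40401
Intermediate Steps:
N = 175
(N - 1*(-5504)) - 1*46080 = (175 - 1*(-5504)) - 1*46080 = (175 + 5504) - 46080 = 5679 - 46080 = -40401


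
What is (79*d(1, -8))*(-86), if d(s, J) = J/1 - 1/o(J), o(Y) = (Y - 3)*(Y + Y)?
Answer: 4786373/88 ≈ 54391.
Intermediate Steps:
o(Y) = 2*Y*(-3 + Y) (o(Y) = (-3 + Y)*(2*Y) = 2*Y*(-3 + Y))
d(s, J) = J - 1/(2*J*(-3 + J)) (d(s, J) = J/1 - 1/(2*J*(-3 + J)) = J*1 - 1/(2*J*(-3 + J)) = J - 1/(2*J*(-3 + J)))
(79*d(1, -8))*(-86) = (79*(-8 - ½/(-8*(-3 - 8))))*(-86) = (79*(-8 - ½*(-⅛)/(-11)))*(-86) = (79*(-8 - ½*(-⅛)*(-1/11)))*(-86) = (79*(-8 - 1/176))*(-86) = (79*(-1409/176))*(-86) = -111311/176*(-86) = 4786373/88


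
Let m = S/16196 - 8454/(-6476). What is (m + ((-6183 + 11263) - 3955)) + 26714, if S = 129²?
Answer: 730036610861/26221324 ≈ 27841.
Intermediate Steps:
S = 16641
m = 61172025/26221324 (m = 16641/16196 - 8454/(-6476) = 16641*(1/16196) - 8454*(-1/6476) = 16641/16196 + 4227/3238 = 61172025/26221324 ≈ 2.3329)
(m + ((-6183 + 11263) - 3955)) + 26714 = (61172025/26221324 + ((-6183 + 11263) - 3955)) + 26714 = (61172025/26221324 + (5080 - 3955)) + 26714 = (61172025/26221324 + 1125) + 26714 = 29560161525/26221324 + 26714 = 730036610861/26221324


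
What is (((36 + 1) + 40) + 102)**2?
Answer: 32041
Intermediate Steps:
(((36 + 1) + 40) + 102)**2 = ((37 + 40) + 102)**2 = (77 + 102)**2 = 179**2 = 32041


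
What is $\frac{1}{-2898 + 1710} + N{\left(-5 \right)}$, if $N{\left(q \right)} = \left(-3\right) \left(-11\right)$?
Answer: $\frac{39203}{1188} \approx 32.999$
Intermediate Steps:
$N{\left(q \right)} = 33$
$\frac{1}{-2898 + 1710} + N{\left(-5 \right)} = \frac{1}{-2898 + 1710} + 33 = \frac{1}{-1188} + 33 = - \frac{1}{1188} + 33 = \frac{39203}{1188}$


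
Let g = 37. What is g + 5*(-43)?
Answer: -178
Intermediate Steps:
g + 5*(-43) = 37 + 5*(-43) = 37 - 215 = -178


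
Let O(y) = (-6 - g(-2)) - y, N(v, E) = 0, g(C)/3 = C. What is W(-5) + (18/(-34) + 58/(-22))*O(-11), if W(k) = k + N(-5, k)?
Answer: -677/17 ≈ -39.824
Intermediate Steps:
g(C) = 3*C
W(k) = k (W(k) = k + 0 = k)
O(y) = -y (O(y) = (-6 - 3*(-2)) - y = (-6 - 1*(-6)) - y = (-6 + 6) - y = 0 - y = -y)
W(-5) + (18/(-34) + 58/(-22))*O(-11) = -5 + (18/(-34) + 58/(-22))*(-1*(-11)) = -5 + (18*(-1/34) + 58*(-1/22))*11 = -5 + (-9/17 - 29/11)*11 = -5 - 592/187*11 = -5 - 592/17 = -677/17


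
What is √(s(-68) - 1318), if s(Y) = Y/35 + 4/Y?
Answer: I*√467313595/595 ≈ 36.332*I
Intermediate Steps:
s(Y) = 4/Y + Y/35 (s(Y) = Y*(1/35) + 4/Y = Y/35 + 4/Y = 4/Y + Y/35)
√(s(-68) - 1318) = √((4/(-68) + (1/35)*(-68)) - 1318) = √((4*(-1/68) - 68/35) - 1318) = √((-1/17 - 68/35) - 1318) = √(-1191/595 - 1318) = √(-785401/595) = I*√467313595/595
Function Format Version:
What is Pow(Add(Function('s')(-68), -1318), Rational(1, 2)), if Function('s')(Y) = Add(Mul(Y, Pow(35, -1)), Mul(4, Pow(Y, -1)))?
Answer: Mul(Rational(1, 595), I, Pow(467313595, Rational(1, 2))) ≈ Mul(36.332, I)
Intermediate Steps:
Function('s')(Y) = Add(Mul(4, Pow(Y, -1)), Mul(Rational(1, 35), Y)) (Function('s')(Y) = Add(Mul(Y, Rational(1, 35)), Mul(4, Pow(Y, -1))) = Add(Mul(Rational(1, 35), Y), Mul(4, Pow(Y, -1))) = Add(Mul(4, Pow(Y, -1)), Mul(Rational(1, 35), Y)))
Pow(Add(Function('s')(-68), -1318), Rational(1, 2)) = Pow(Add(Add(Mul(4, Pow(-68, -1)), Mul(Rational(1, 35), -68)), -1318), Rational(1, 2)) = Pow(Add(Add(Mul(4, Rational(-1, 68)), Rational(-68, 35)), -1318), Rational(1, 2)) = Pow(Add(Add(Rational(-1, 17), Rational(-68, 35)), -1318), Rational(1, 2)) = Pow(Add(Rational(-1191, 595), -1318), Rational(1, 2)) = Pow(Rational(-785401, 595), Rational(1, 2)) = Mul(Rational(1, 595), I, Pow(467313595, Rational(1, 2)))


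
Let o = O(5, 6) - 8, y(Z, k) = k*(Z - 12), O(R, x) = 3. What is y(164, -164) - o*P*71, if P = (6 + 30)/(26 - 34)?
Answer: -53051/2 ≈ -26526.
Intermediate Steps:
y(Z, k) = k*(-12 + Z)
o = -5 (o = 3 - 8 = -5)
P = -9/2 (P = 36/(-8) = 36*(-1/8) = -9/2 ≈ -4.5000)
y(164, -164) - o*P*71 = -164*(-12 + 164) - (-5*(-9/2))*71 = -164*152 - 45*71/2 = -24928 - 1*3195/2 = -24928 - 3195/2 = -53051/2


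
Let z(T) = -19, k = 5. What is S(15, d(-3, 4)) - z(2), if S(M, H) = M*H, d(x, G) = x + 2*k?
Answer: 124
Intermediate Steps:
d(x, G) = 10 + x (d(x, G) = x + 2*5 = x + 10 = 10 + x)
S(M, H) = H*M
S(15, d(-3, 4)) - z(2) = (10 - 3)*15 - 1*(-19) = 7*15 + 19 = 105 + 19 = 124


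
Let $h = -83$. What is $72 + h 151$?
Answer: $-12461$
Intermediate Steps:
$72 + h 151 = 72 - 12533 = -12461$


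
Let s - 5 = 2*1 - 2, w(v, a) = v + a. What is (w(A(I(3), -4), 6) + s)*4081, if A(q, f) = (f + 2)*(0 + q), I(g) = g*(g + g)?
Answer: -102025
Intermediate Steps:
I(g) = 2*g² (I(g) = g*(2*g) = 2*g²)
A(q, f) = q*(2 + f) (A(q, f) = (2 + f)*q = q*(2 + f))
w(v, a) = a + v
s = 5 (s = 5 + (2*1 - 2) = 5 + (2 - 2) = 5 + 0 = 5)
(w(A(I(3), -4), 6) + s)*4081 = ((6 + (2*3²)*(2 - 4)) + 5)*4081 = ((6 + (2*9)*(-2)) + 5)*4081 = ((6 + 18*(-2)) + 5)*4081 = ((6 - 36) + 5)*4081 = (-30 + 5)*4081 = -25*4081 = -102025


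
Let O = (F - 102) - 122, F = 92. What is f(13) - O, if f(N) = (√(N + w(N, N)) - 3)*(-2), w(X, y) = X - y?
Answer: 138 - 2*√13 ≈ 130.79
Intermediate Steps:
O = -132 (O = (92 - 102) - 122 = -10 - 122 = -132)
f(N) = 6 - 2*√N (f(N) = (√(N + (N - N)) - 3)*(-2) = (√(N + 0) - 3)*(-2) = (√N - 3)*(-2) = (-3 + √N)*(-2) = 6 - 2*√N)
f(13) - O = (6 - 2*√13) - 1*(-132) = (6 - 2*√13) + 132 = 138 - 2*√13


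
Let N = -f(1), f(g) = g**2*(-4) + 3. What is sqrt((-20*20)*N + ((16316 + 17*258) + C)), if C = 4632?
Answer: sqrt(24934) ≈ 157.91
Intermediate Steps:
f(g) = 3 - 4*g**2 (f(g) = -4*g**2 + 3 = 3 - 4*g**2)
N = 1 (N = -(3 - 4*1**2) = -(3 - 4*1) = -(3 - 4) = -1*(-1) = 1)
sqrt((-20*20)*N + ((16316 + 17*258) + C)) = sqrt(-20*20*1 + ((16316 + 17*258) + 4632)) = sqrt(-400*1 + ((16316 + 4386) + 4632)) = sqrt(-400 + (20702 + 4632)) = sqrt(-400 + 25334) = sqrt(24934)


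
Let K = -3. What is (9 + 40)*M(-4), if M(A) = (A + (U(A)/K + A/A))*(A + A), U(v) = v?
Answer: 1960/3 ≈ 653.33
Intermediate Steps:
M(A) = 2*A*(1 + 2*A/3) (M(A) = (A + (A/(-3) + A/A))*(A + A) = (A + (A*(-⅓) + 1))*(2*A) = (A + (-A/3 + 1))*(2*A) = (A + (1 - A/3))*(2*A) = (1 + 2*A/3)*(2*A) = 2*A*(1 + 2*A/3))
(9 + 40)*M(-4) = (9 + 40)*((⅔)*(-4)*(3 + 2*(-4))) = 49*((⅔)*(-4)*(3 - 8)) = 49*((⅔)*(-4)*(-5)) = 49*(40/3) = 1960/3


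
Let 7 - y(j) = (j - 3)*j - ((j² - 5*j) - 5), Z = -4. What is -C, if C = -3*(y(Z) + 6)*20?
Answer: 960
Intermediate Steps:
y(j) = 2 + j² - 5*j - j*(-3 + j) (y(j) = 7 - ((j - 3)*j - ((j² - 5*j) - 5)) = 7 - ((-3 + j)*j - (-5 + j² - 5*j)) = 7 - (j*(-3 + j) + (5 - j² + 5*j)) = 7 - (5 - j² + 5*j + j*(-3 + j)) = 7 + (-5 + j² - 5*j - j*(-3 + j)) = 2 + j² - 5*j - j*(-3 + j))
C = -960 (C = -3*((2 - 2*(-4)) + 6)*20 = -3*((2 + 8) + 6)*20 = -3*(10 + 6)*20 = -3*16*20 = -48*20 = -960)
-C = -1*(-960) = 960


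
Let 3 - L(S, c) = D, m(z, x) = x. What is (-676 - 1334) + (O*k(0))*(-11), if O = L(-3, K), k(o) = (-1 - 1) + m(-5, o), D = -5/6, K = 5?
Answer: -5777/3 ≈ -1925.7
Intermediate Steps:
D = -5/6 (D = -5*1/6 = -5/6 ≈ -0.83333)
k(o) = -2 + o (k(o) = (-1 - 1) + o = -2 + o)
L(S, c) = 23/6 (L(S, c) = 3 - 1*(-5/6) = 3 + 5/6 = 23/6)
O = 23/6 ≈ 3.8333
(-676 - 1334) + (O*k(0))*(-11) = (-676 - 1334) + (23*(-2 + 0)/6)*(-11) = -2010 + ((23/6)*(-2))*(-11) = -2010 - 23/3*(-11) = -2010 + 253/3 = -5777/3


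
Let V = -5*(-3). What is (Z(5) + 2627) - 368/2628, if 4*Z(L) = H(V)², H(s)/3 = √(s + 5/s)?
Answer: 3497027/1314 ≈ 2661.4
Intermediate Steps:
V = 15
H(s) = 3*√(s + 5/s)
Z(L) = 69/2 (Z(L) = (3*√(15 + 5/15))²/4 = (3*√(15 + 5*(1/15)))²/4 = (3*√(15 + ⅓))²/4 = (3*√(46/3))²/4 = (3*(√138/3))²/4 = (√138)²/4 = (¼)*138 = 69/2)
(Z(5) + 2627) - 368/2628 = (69/2 + 2627) - 368/2628 = 5323/2 - 368*1/2628 = 5323/2 - 92/657 = 3497027/1314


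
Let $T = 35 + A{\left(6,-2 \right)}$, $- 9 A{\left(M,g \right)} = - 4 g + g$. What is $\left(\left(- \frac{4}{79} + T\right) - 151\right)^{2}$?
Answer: $\frac{765186244}{56169} \approx 13623.0$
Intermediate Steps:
$A{\left(M,g \right)} = \frac{g}{3}$ ($A{\left(M,g \right)} = - \frac{- 4 g + g}{9} = - \frac{\left(-3\right) g}{9} = \frac{g}{3}$)
$T = \frac{103}{3}$ ($T = 35 + \frac{1}{3} \left(-2\right) = 35 - \frac{2}{3} = \frac{103}{3} \approx 34.333$)
$\left(\left(- \frac{4}{79} + T\right) - 151\right)^{2} = \left(\left(- \frac{4}{79} + \frac{103}{3}\right) - 151\right)^{2} = \left(\frac{8125}{237} - 151\right)^{2} = \left(- \frac{27662}{237}\right)^{2} = \frac{765186244}{56169}$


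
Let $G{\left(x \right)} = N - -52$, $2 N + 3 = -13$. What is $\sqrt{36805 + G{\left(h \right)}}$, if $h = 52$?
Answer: $\sqrt{36849} \approx 191.96$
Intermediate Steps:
$N = -8$ ($N = - \frac{3}{2} + \frac{1}{2} \left(-13\right) = - \frac{3}{2} - \frac{13}{2} = -8$)
$G{\left(x \right)} = 44$ ($G{\left(x \right)} = -8 - -52 = -8 + 52 = 44$)
$\sqrt{36805 + G{\left(h \right)}} = \sqrt{36805 + 44} = \sqrt{36849}$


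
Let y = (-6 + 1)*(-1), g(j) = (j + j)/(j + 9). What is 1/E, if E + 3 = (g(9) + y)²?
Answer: 1/33 ≈ 0.030303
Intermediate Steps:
g(j) = 2*j/(9 + j) (g(j) = (2*j)/(9 + j) = 2*j/(9 + j))
y = 5 (y = -5*(-1) = 5)
E = 33 (E = -3 + (2*9/(9 + 9) + 5)² = -3 + (2*9/18 + 5)² = -3 + (2*9*(1/18) + 5)² = -3 + (1 + 5)² = -3 + 6² = -3 + 36 = 33)
1/E = 1/33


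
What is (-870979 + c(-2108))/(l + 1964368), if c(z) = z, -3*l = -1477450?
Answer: -2619261/7370554 ≈ -0.35537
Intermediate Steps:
l = 1477450/3 (l = -1/3*(-1477450) = 1477450/3 ≈ 4.9248e+5)
(-870979 + c(-2108))/(l + 1964368) = (-870979 - 2108)/(1477450/3 + 1964368) = -873087/7370554/3 = -873087*3/7370554 = -2619261/7370554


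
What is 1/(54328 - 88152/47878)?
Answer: 23939/1300513916 ≈ 1.8407e-5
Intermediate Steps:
1/(54328 - 88152/47878) = 1/(54328 - 88152*1/47878) = 1/(54328 - 44076/23939) = 1/(1300513916/23939) = 23939/1300513916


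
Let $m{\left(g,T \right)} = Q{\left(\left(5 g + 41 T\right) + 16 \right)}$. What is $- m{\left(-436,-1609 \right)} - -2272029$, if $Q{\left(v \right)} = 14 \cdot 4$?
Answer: $2271973$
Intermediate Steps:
$Q{\left(v \right)} = 56$
$m{\left(g,T \right)} = 56$
$- m{\left(-436,-1609 \right)} - -2272029 = \left(-1\right) 56 - -2272029 = -56 + 2272029 = 2271973$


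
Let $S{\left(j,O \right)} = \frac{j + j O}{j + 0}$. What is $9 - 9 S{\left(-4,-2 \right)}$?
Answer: $18$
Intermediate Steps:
$S{\left(j,O \right)} = \frac{j + O j}{j}$
$9 - 9 S{\left(-4,-2 \right)} = 9 - 9 \left(1 - 2\right) = 9 - -9 = 9 + 9 = 18$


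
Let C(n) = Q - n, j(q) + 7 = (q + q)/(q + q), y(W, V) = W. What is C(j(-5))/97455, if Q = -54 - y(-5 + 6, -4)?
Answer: -49/97455 ≈ -0.00050280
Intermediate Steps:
Q = -55 (Q = -54 - (-5 + 6) = -54 - 1*1 = -54 - 1 = -55)
j(q) = -6 (j(q) = -7 + (q + q)/(q + q) = -7 + (2*q)/((2*q)) = -7 + (2*q)*(1/(2*q)) = -7 + 1 = -6)
C(n) = -55 - n
C(j(-5))/97455 = (-55 - 1*(-6))/97455 = (-55 + 6)*(1/97455) = -49*1/97455 = -49/97455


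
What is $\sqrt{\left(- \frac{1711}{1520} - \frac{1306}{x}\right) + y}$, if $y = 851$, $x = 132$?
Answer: $\frac{\sqrt{132088262295}}{12540} \approx 28.982$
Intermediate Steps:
$\sqrt{\left(- \frac{1711}{1520} - \frac{1306}{x}\right) + y} = \sqrt{\left(- \frac{1711}{1520} - \frac{1306}{132}\right) + 851} = \sqrt{\left(\left(-1711\right) \frac{1}{1520} - \frac{653}{66}\right) + 851} = \sqrt{\left(- \frac{1711}{1520} - \frac{653}{66}\right) + 851} = \sqrt{- \frac{552743}{50160} + 851} = \sqrt{\frac{42133417}{50160}} = \frac{\sqrt{132088262295}}{12540}$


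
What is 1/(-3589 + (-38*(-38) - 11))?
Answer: -1/2156 ≈ -0.00046382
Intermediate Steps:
1/(-3589 + (-38*(-38) - 11)) = 1/(-3589 + (1444 - 11)) = 1/(-3589 + 1433) = 1/(-2156) = -1/2156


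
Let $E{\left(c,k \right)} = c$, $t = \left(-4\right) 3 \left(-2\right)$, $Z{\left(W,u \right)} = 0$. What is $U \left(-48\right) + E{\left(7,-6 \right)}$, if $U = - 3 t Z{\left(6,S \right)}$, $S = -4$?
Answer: $7$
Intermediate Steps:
$t = 24$ ($t = \left(-12\right) \left(-2\right) = 24$)
$U = 0$ ($U = \left(-3\right) 24 \cdot 0 = \left(-72\right) 0 = 0$)
$U \left(-48\right) + E{\left(7,-6 \right)} = 0 \left(-48\right) + 7 = 0 + 7 = 7$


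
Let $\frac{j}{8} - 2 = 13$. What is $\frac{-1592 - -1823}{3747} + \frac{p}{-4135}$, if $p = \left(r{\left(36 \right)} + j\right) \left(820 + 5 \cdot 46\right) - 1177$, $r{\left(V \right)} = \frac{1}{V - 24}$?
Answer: $- \frac{311389639}{10329230} \approx -30.146$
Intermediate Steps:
$j = 120$ ($j = 16 + 8 \cdot 13 = 16 + 104 = 120$)
$r{\left(V \right)} = \frac{1}{-24 + V}$
$p = \frac{249821}{2}$ ($p = \left(\frac{1}{-24 + 36} + 120\right) \left(820 + 5 \cdot 46\right) - 1177 = \left(\frac{1}{12} + 120\right) \left(820 + 230\right) - 1177 = \left(\frac{1}{12} + 120\right) 1050 - 1177 = \frac{1441}{12} \cdot 1050 - 1177 = \frac{252175}{2} - 1177 = \frac{249821}{2} \approx 1.2491 \cdot 10^{5}$)
$\frac{-1592 - -1823}{3747} + \frac{p}{-4135} = \frac{-1592 - -1823}{3747} + \frac{249821}{2 \left(-4135\right)} = \left(-1592 + 1823\right) \frac{1}{3747} + \frac{249821}{2} \left(- \frac{1}{4135}\right) = 231 \cdot \frac{1}{3747} - \frac{249821}{8270} = \frac{77}{1249} - \frac{249821}{8270} = - \frac{311389639}{10329230}$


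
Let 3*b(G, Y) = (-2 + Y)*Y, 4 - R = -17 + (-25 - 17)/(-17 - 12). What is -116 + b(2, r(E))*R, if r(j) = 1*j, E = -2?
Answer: -1852/29 ≈ -63.862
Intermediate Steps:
r(j) = j
R = 567/29 (R = 4 - (-17 + (-25 - 17)/(-17 - 12)) = 4 - (-17 - 42/(-29)) = 4 - (-17 - 42*(-1/29)) = 4 - (-17 + 42/29) = 4 - 1*(-451/29) = 4 + 451/29 = 567/29 ≈ 19.552)
b(G, Y) = Y*(-2 + Y)/3 (b(G, Y) = ((-2 + Y)*Y)/3 = (Y*(-2 + Y))/3 = Y*(-2 + Y)/3)
-116 + b(2, r(E))*R = -116 + ((⅓)*(-2)*(-2 - 2))*(567/29) = -116 + ((⅓)*(-2)*(-4))*(567/29) = -116 + (8/3)*(567/29) = -116 + 1512/29 = -1852/29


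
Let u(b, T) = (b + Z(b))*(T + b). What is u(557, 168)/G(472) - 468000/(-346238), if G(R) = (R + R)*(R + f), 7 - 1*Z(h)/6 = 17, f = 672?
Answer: 315084127675/186957440384 ≈ 1.6853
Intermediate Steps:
Z(h) = -60 (Z(h) = 42 - 6*17 = 42 - 102 = -60)
u(b, T) = (-60 + b)*(T + b) (u(b, T) = (b - 60)*(T + b) = (-60 + b)*(T + b))
G(R) = 2*R*(672 + R) (G(R) = (R + R)*(R + 672) = (2*R)*(672 + R) = 2*R*(672 + R))
u(557, 168)/G(472) - 468000/(-346238) = (557**2 - 60*168 - 60*557 + 168*557)/((2*472*(672 + 472))) - 468000/(-346238) = (310249 - 10080 - 33420 + 93576)/((2*472*1144)) - 468000*(-1/346238) = 360325/1079936 + 234000/173119 = 315084127675/186957440384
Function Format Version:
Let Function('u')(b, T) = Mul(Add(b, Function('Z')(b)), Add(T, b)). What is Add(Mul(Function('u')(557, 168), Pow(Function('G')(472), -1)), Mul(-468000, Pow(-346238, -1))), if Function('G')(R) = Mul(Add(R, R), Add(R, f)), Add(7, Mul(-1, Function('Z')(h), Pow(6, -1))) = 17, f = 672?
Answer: Rational(315084127675, 186957440384) ≈ 1.6853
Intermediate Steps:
Function('Z')(h) = -60 (Function('Z')(h) = Add(42, Mul(-6, 17)) = Add(42, -102) = -60)
Function('u')(b, T) = Mul(Add(-60, b), Add(T, b)) (Function('u')(b, T) = Mul(Add(b, -60), Add(T, b)) = Mul(Add(-60, b), Add(T, b)))
Function('G')(R) = Mul(2, R, Add(672, R)) (Function('G')(R) = Mul(Add(R, R), Add(R, 672)) = Mul(Mul(2, R), Add(672, R)) = Mul(2, R, Add(672, R)))
Add(Mul(Function('u')(557, 168), Pow(Function('G')(472), -1)), Mul(-468000, Pow(-346238, -1))) = Add(Mul(Add(Pow(557, 2), Mul(-60, 168), Mul(-60, 557), Mul(168, 557)), Pow(Mul(2, 472, Add(672, 472)), -1)), Mul(-468000, Pow(-346238, -1))) = Add(Mul(Add(310249, -10080, -33420, 93576), Pow(Mul(2, 472, 1144), -1)), Mul(-468000, Rational(-1, 346238))) = Add(Mul(360325, Pow(1079936, -1)), Rational(234000, 173119)) = Add(Mul(360325, Rational(1, 1079936)), Rational(234000, 173119)) = Add(Rational(360325, 1079936), Rational(234000, 173119)) = Rational(315084127675, 186957440384)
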